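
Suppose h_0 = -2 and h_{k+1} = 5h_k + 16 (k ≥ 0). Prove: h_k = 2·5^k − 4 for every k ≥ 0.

Base case: h_0 = -2, and 2·5^0 − 4 = 2 − 4 = -2.
Assume h_r = 2·5^r − 4 for some r ≥ 0.
Then h_{r+1} = 5h_r + 16 = 5·(2·5^r − 4) + 16 = 10·5^r − 20 + 16 = 2·5^{r+1} − 4.
This completes the inductive step, so h_k = 2·5^k − 4 for all k ≥ 0.

h_k = 2·5^k − 4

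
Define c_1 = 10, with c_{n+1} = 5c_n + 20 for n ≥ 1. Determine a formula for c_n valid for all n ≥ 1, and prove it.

Claim: c_n = 3·5^n − 5.

Base case: c_1 = 10, and 3·5^1 − 5 = 15 − 5 = 10.
Assume c_j = 3·5^j − 5 for some j ≥ 1.
Then c_{j+1} = 5c_j + 20 = 5·(3·5^j − 5) + 20 = 15·5^j − 25 + 20 = 3·5^{j+1} − 5.
By induction, c_n = 3·5^n − 5 for all n ≥ 1.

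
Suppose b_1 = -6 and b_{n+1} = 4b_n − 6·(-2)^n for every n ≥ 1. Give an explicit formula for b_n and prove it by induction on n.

Claim: b_n = -4^n + (-2)^n.

Base case: b_1 = -6, and -4^1 + (-2)^1 = -4 − 2 = -6.
Assume b_m = -4^m + (-2)^m for some m ≥ 1.
Then b_{m+1} = 4b_m − 6·(-2)^m = 4·(-4^m + (-2)^m) − 6·(-2)^m = -4^{m+1} + 4·(-2)^m − 6·(-2)^m = -4^{m+1} − 2·(-2)^m = -4^{m+1} + (-2)^{m+1}.
By induction, b_n = -4^n + (-2)^n for all n ≥ 1.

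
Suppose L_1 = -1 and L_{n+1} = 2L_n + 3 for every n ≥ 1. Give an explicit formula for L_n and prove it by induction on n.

Claim: L_n = 2^n − 3.

Base case: L_1 = -1, and 2^1 − 3 = 2 − 3 = -1.
Assume L_m = 2^m − 3 for some m ≥ 1.
Then L_{m+1} = 2L_m + 3 = 2·(2^m − 3) + 3 = 2^{m+1} − 6 + 3 = 2^{m+1} − 3.
This completes the inductive step, so L_n = 2^n − 3 for all n ≥ 1.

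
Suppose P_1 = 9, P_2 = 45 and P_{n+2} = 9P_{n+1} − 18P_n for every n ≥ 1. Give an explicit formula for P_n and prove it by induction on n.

Claim: P_n = 6^n + 3^n.

Base cases: P_1 = 9 and 6^1 + 3^1 = 9; P_2 = 45 and 6^2 + 3^2 = 45.
Assume P_j = 6^j + 3^j for all 1 ≤ j ≤ m, where m ≥ 2.
Then P_{m+1} = 9P_m − 18P_{m−1} = 9·(6^m + 3^m) − 18·(6^{m−1} + 3^{m−1}) = (9·6 − 18)6^{m−1} + (9·3 − 18)3^{m−1} = 36·6^{m−1} + 9·3^{m−1} = 6^{m+1} + 3^{m+1}.
So the formula holds for m+1, and by strong induction P_n = 6^n + 3^n for all n ≥ 1.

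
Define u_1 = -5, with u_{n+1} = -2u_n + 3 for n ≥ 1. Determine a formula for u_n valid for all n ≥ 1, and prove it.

Claim: u_n = 3·(-2)^n + 1.

Base case: u_1 = -5, and 3·(-2)^1 + 1 = -6 + 1 = -5.
Assume u_m = 3·(-2)^m + 1 for some m ≥ 1.
Then u_{m+1} = -2u_m + 3 = -2·(3·(-2)^m + 1) + 3 = -6·(-2)^m − 2 + 3 = 3·(-2)^{m+1} + 1.
This completes the inductive step, so u_n = 3·(-2)^n + 1 for all n ≥ 1.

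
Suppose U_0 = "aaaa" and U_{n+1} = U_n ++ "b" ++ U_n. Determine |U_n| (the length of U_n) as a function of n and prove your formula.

Claim: |U_n| = 5·2^n − 1.

Base case: |U_0| = 4, and 5·2^0 − 1 = 4.
Assume |U_r| = 5·2^r − 1.
Then |U_{r+1}| = |U_r| + 1 + |U_r| = 2|U_r| + 1 = 2(5·2^r − 1) + 1 = 5·2^{r+1} − 2 + 1 = 5·2^{r+1} − 1.
Hence |U_n| = 5·2^n − 1 for every n ≥ 0, by induction.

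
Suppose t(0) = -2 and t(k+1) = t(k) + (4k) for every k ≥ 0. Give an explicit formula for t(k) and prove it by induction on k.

Claim: t(k) = 2k^2 − 2k − 2.

Base case: t(0) = -2, and 2·0^2 − 2·0 − 2 = -2.
Assume t(r) = 2r^2 − 2r − 2.
Then t(r+1) = t(r) + (4r) = (2r^2 − 2r − 2) + (4r) = 2r^2 + 2r − 2,
and 2·(r+1)^2 − 2·(r+1) − 2 = 2r^2 + 2r − 2.
This completes the inductive step, so t(k) = 2k^2 − 2k − 2 for all k ≥ 0.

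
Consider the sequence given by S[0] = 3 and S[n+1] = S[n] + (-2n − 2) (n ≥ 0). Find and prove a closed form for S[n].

Claim: S[n] = -n^2 − n + 3.

Base case: S[0] = 3, and -0^2 − 0 + 3 = 3.
Assume S[r] = -r^2 − r + 3.
Then S[r+1] = S[r] + (-2r − 2) = (-r^2 − r + 3) + (-2r − 2) = -r^2 − 3r + 1,
and -(r+1)^2 − (r+1) + 3 = -r^2 − 3r + 1.
This completes the inductive step, so S[n] = -n^2 − n + 3 for all n ≥ 0.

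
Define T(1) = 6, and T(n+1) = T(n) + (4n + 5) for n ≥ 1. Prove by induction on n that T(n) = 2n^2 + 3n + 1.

Base case: T(1) = 6, and 2·1^2 + 3·1 + 1 = 6.
Assume T(k) = 2k^2 + 3k + 1.
Then T(k+1) = T(k) + (4k + 5) = (2k^2 + 3k + 1) + (4k + 5) = 2k^2 + 7k + 6,
and 2·(k+1)^2 + 3·(k+1) + 1 = 2k^2 + 7k + 6.
By induction, T(n) = 2n^2 + 3n + 1 for all n ≥ 1.

T(n) = 2n^2 + 3n + 1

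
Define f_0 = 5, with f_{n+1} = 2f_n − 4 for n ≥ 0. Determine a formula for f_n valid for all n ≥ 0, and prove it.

Claim: f_n = 2^n + 4.

Base case: f_0 = 5, and 2^0 + 4 = 1 + 4 = 5.
Assume f_k = 2^k + 4 for some k ≥ 0.
Then f_{k+1} = 2f_k − 4 = 2·(2^k + 4) − 4 = 2^{k+1} + 8 − 4 = 2^{k+1} + 4.
This completes the inductive step, so f_n = 2^n + 4 for all n ≥ 0.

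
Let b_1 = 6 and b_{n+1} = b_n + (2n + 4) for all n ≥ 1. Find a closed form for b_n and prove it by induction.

Claim: b_n = n^2 + 3n + 2.

Base case: b_1 = 6, and 1^2 + 3·1 + 2 = 6.
Assume b_m = m^2 + 3m + 2.
Then b_{m+1} = b_m + (2m + 4) = (m^2 + 3m + 2) + (2m + 4) = m^2 + 5m + 6,
and (m+1)^2 + 3·(m+1) + 2 = m^2 + 5m + 6.
Hence b_n = n^2 + 3n + 2 for every n ≥ 1, by induction.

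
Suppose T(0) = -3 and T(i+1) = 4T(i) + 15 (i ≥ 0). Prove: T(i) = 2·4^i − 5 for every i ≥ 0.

Base case: T(0) = -3, and 2·4^0 − 5 = 2 − 5 = -3.
Assume T(j) = 2·4^j − 5 for some j ≥ 0.
Then T(j+1) = 4T(j) + 15 = 4·(2·4^j − 5) + 15 = 8·4^j − 20 + 15 = 2·4^{j+1} − 5.
This completes the inductive step, so T(i) = 2·4^i − 5 for all i ≥ 0.

T(i) = 2·4^i − 5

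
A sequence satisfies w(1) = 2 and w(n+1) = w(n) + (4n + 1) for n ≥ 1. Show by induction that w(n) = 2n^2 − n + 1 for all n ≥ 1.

Base case: w(1) = 2, and 2·1^2 − 1 + 1 = 2.
Assume w(k) = 2k^2 − k + 1.
Then w(k+1) = w(k) + (4k + 1) = (2k^2 − k + 1) + (4k + 1) = 2k^2 + 3k + 2,
and 2·(k+1)^2 − (k+1) + 1 = 2k^2 + 3k + 2.
Hence w(n) = 2n^2 − n + 1 for every n ≥ 1, by induction.

w(n) = 2n^2 − n + 1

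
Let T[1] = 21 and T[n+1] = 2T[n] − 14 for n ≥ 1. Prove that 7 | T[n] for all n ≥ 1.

Base case: T[1] = 21 = 7·3, so 7 | T[1].
Assume 7 | T[r], so T[r] = 7t for some integer t.
Then T[r+1] = 2T[r] − 14 = 2·(7t) − 14 = 7(2t − 2), so 7 | T[r+1].
By induction, 7 | T[n] for all n ≥ 1.

7 | T[n]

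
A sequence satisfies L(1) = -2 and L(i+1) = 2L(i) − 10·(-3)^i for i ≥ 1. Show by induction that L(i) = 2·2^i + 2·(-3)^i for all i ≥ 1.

Base case: L(1) = -2, and 2·2^1 + 2·(-3)^1 = 4 − 6 = -2.
Assume L(m) = 2·2^m + 2·(-3)^m for some m ≥ 1.
Then L(m+1) = 2L(m) − 10·(-3)^m = 2·(2·2^m + 2·(-3)^m) − 10·(-3)^m = 2·2^{m+1} + 4·(-3)^m − 10·(-3)^m = 2·2^{m+1} − 6·(-3)^m = 2·2^{m+1} + 2·(-3)^{m+1}.
So the formula holds for m+1, and by induction L(i) = 2·2^i + 2·(-3)^i for all i ≥ 1.

L(i) = 2·2^i + 2·(-3)^i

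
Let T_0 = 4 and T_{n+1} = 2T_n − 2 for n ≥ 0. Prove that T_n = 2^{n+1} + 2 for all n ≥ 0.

Base case: T_0 = 4, and 2^{0+1} + 2 = 2 + 2 = 4.
Assume T_m = 2^{m+1} + 2 for some m ≥ 0.
Then T_{m+1} = 2T_m − 2 = 2·(2^{m+1} + 2) − 2 = 2^{m+2} + 4 − 2 = 2^{m+2} + 2.
So the formula holds for m+1, and by induction T_n = 2^{n+1} + 2 for all n ≥ 0.

T_n = 2^{n+1} + 2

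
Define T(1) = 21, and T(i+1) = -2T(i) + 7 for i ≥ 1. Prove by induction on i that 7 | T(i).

Base case: T(1) = 21 = 7·3, so 7 | T(1).
Assume 7 | T(m), so T(m) = 7t for some integer t.
Then T(m+1) = -2T(m) + 7 = -2·(7t) + 7 = 7(-2t + 1), so 7 | T(m+1).
Hence 7 | T(i) for every i ≥ 1, by induction.

7 | T(i)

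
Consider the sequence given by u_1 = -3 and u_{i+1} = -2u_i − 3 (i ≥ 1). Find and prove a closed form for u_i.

Claim: u_i = (-2)^i − 1.

Base case: u_1 = -3, and (-2)^1 − 1 = -2 − 1 = -3.
Assume u_k = (-2)^k − 1 for some k ≥ 1.
Then u_{k+1} = -2u_k − 3 = -2·((-2)^k − 1) − 3 = -2·(-2)^k + 2 − 3 = (-2)^{k+1} − 1.
Hence u_i = (-2)^i − 1 for every i ≥ 1, by induction.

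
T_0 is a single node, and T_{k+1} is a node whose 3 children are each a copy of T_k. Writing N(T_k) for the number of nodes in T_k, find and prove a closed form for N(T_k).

Claim: N(T_k) = (3^{k+1} − 1)/2.

Base case: N(T_0) = 1, and (3^{0+1} − 1)/2 = 1.
Assume N(T_r) = (3^{r+1} − 1)/2.
Then N(T_{r+1}) = 1 + 3N(T_r) = 1 + 3·(3^{r+1} − 1)/2 = 1 + (3^{r+2} − 3)/2 = (2 + 3^{r+2} − 3)/2 = (3^{r+2} − 1)/2.
Hence N(T_k) = (3^{k+1} − 1)/2 for every k ≥ 0, by induction.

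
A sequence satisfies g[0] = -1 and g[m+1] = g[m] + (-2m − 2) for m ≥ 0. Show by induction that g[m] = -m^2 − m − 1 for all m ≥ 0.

Base case: g[0] = -1, and -0^2 − 0 − 1 = -1.
Assume g[r] = -r^2 − r − 1.
Then g[r+1] = g[r] + (-2r − 2) = (-r^2 − r − 1) + (-2r − 2) = -r^2 − 3r − 3,
and -(r+1)^2 − (r+1) − 1 = -r^2 − 3r − 3.
This completes the inductive step, so g[m] = -m^2 − m − 1 for all m ≥ 0.

g[m] = -m^2 − m − 1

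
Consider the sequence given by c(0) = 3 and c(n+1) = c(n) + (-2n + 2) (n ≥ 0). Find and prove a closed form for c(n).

Claim: c(n) = -n^2 + 3n + 3.

Base case: c(0) = 3, and -0^2 + 3·0 + 3 = 3.
Assume c(k) = -k^2 + 3k + 3.
Then c(k+1) = c(k) + (-2k + 2) = (-k^2 + 3k + 3) + (-2k + 2) = -k^2 + k + 5,
and -(k+1)^2 + 3·(k+1) + 3 = -k^2 + k + 5.
This completes the inductive step, so c(n) = -n^2 + 3n + 3 for all n ≥ 0.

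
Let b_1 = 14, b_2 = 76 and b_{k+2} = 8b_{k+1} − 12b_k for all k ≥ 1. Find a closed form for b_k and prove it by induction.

Claim: b_k = 2^k + 2·6^k.

Base cases: b_1 = 14 and 2^1 + 2·6^1 = 14; b_2 = 76 and 2^2 + 2·6^2 = 76.
Assume b_i = 2^i + 2·6^i for all 1 ≤ i ≤ j, where j ≥ 2.
Then b_{j+1} = 8b_j − 12b_{j−1} = 8·(2^j + 2·6^j) − 12·(2^{j−1} + 2·6^{j−1}) = (8·2 − 12)2^{j−1} + 2·(8·6 − 12)6^{j−1} = 4·2^{j−1} + 72·6^{j−1} = 2^{j+1} + 2·6^{j+1}.
By strong induction, b_k = 2^k + 2·6^k for all k ≥ 1.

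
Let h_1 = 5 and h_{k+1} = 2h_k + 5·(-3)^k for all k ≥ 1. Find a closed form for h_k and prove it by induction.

Claim: h_k = 2^k − (-3)^k.

Base case: h_1 = 5, and 2^1 − (-3)^1 = 2 + 3 = 5.
Assume h_m = 2^m − (-3)^m for some m ≥ 1.
Then h_{m+1} = 2h_m + 5·(-3)^m = 2·(2^m − (-3)^m) + 5·(-3)^m = 2^{m+1} − 2·(-3)^m + 5·(-3)^m = 2^{m+1} + 3·(-3)^m = 2^{m+1} − (-3)^{m+1}.
Hence h_k = 2^k − (-3)^k for every k ≥ 1, by induction.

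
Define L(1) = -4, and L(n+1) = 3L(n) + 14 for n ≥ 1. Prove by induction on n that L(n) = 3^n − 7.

Base case: L(1) = -4, and 3^1 − 7 = 3 − 7 = -4.
Assume L(r) = 3^r − 7 for some r ≥ 1.
Then L(r+1) = 3L(r) + 14 = 3·(3^r − 7) + 14 = 3^{r+1} − 21 + 14 = 3^{r+1} − 7.
This completes the inductive step, so L(n) = 3^n − 7 for all n ≥ 1.

L(n) = 3^n − 7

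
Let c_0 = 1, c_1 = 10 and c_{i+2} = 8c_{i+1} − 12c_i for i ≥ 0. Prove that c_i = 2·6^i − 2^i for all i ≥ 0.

Base cases: c_0 = 1 and 2·6^0 − 2^0 = 1; c_1 = 10 and 2·6^1 − 2^1 = 10.
Assume c_j = 2·6^j − 2^j for all 0 ≤ j ≤ k, where k ≥ 1.
Then c_{k+1} = 8c_k − 12c_{k−1} = 8·(2·6^k − 2^k) − 12·(2·6^{k−1} − 2^{k−1}) = 2·(8·6 − 12)6^{k−1} − (8·2 − 12)2^{k−1} = 72·6^{k−1} − 4·2^{k−1} = 2·6^{k+1} − 2^{k+1}.
So the formula holds for k+1, and by strong induction c_i = 2·6^i − 2^i for all i ≥ 0.

c_i = 2·6^i − 2^i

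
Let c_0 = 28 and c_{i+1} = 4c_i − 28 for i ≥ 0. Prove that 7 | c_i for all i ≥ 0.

Base case: c_0 = 28 = 7·4, so 7 | c_0.
Assume 7 | c_j, so c_j = 7t for some integer t.
Then c_{j+1} = 4c_j − 28 = 4·(7t) − 28 = 7(4t − 4), so 7 | c_{j+1}.
So the property holds for j+1, and by induction 7 | c_i for all i ≥ 0.

7 | c_i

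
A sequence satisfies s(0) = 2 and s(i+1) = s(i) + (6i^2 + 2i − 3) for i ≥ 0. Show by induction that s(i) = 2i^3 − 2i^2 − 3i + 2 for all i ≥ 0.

Base case: s(0) = 2, and 2·0^3 − 2·0^2 − 3·0 + 2 = 2.
Assume s(r) = 2r^3 − 2r^2 − 3r + 2.
Then s(r+1) = s(r) + (6r^2 + 2r − 3) = (2r^3 − 2r^2 − 3r + 2) + (6r^2 + 2r − 3) = 2r^3 + 4r^2 − r − 1,
and 2·(r+1)^3 − 2·(r+1)^2 − 3·(r+1) + 2 = 2r^3 + 4r^2 − r − 1.
By induction, s(i) = 2i^3 − 2i^2 − 3i + 2 for all i ≥ 0.

s(i) = 2i^3 − 2i^2 − 3i + 2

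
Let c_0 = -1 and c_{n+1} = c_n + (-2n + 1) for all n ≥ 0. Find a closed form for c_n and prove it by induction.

Claim: c_n = -n^2 + 2n − 1.

Base case: c_0 = -1, and -0^2 + 2·0 − 1 = -1.
Assume c_r = -r^2 + 2r − 1.
Then c_{r+1} = c_r + (-2r + 1) = (-r^2 + 2r − 1) + (-2r + 1) = -r^2,
and -(r+1)^2 + 2·(r+1) − 1 = -r^2.
By induction, c_n = -n^2 + 2n − 1 for all n ≥ 0.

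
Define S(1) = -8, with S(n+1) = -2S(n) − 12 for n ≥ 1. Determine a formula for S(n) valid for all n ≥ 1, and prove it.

Claim: S(n) = 2·(-2)^n − 4.

Base case: S(1) = -8, and 2·(-2)^1 − 4 = -4 − 4 = -8.
Assume S(m) = 2·(-2)^m − 4 for some m ≥ 1.
Then S(m+1) = -2S(m) − 12 = -2·(2·(-2)^m − 4) − 12 = -4·(-2)^m + 8 − 12 = 2·(-2)^{m+1} − 4.
By induction, S(n) = 2·(-2)^n − 4 for all n ≥ 1.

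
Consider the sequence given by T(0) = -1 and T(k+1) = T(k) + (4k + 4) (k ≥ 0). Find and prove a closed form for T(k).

Claim: T(k) = 2k^2 + 2k − 1.

Base case: T(0) = -1, and 2·0^2 + 2·0 − 1 = -1.
Assume T(m) = 2m^2 + 2m − 1.
Then T(m+1) = T(m) + (4m + 4) = (2m^2 + 2m − 1) + (4m + 4) = 2m^2 + 6m + 3,
and 2·(m+1)^2 + 2·(m+1) − 1 = 2m^2 + 6m + 3.
By induction, T(k) = 2k^2 + 2k − 1 for all k ≥ 0.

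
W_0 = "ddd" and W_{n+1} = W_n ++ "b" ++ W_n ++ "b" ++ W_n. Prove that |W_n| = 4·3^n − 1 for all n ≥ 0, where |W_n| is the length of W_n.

Base case: |W_0| = 3, and 4·3^0 − 1 = 3.
Assume |W_m| = 4·3^m − 1.
Then |W_{m+1}| = 3|W_m| + 2 = 3(4·3^m − 1) + 2 = 4·3^{m+1} − 3 + 2 = 4·3^{m+1} − 1.
So the formula holds for m+1, and by induction |W_n| = 4·3^n − 1 for all n ≥ 0.

|W_n| = 4·3^n − 1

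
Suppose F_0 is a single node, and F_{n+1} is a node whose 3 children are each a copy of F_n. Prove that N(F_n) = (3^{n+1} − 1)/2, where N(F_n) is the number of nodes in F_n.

Base case: N(F_0) = 1, and (3^{0+1} − 1)/2 = 1.
Assume N(F_r) = (3^{r+1} − 1)/2.
Then N(F_{r+1}) = 1 + 3N(F_r) = 1 + 3·(3^{r+1} − 1)/2 = 1 + (3^{r+2} − 3)/2 = (2 + 3^{r+2} − 3)/2 = (3^{r+2} − 1)/2.
So the formula holds for r+1, and by induction N(F_n) = (3^{n+1} − 1)/2 for all n ≥ 0.

N(F_n) = (3^{n+1} − 1)/2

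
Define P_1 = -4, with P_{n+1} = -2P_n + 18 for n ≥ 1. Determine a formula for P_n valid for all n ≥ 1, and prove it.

Claim: P_n = 5·(-2)^n + 6.

Base case: P_1 = -4, and 5·(-2)^1 + 6 = -10 + 6 = -4.
Assume P_k = 5·(-2)^k + 6 for some k ≥ 1.
Then P_{k+1} = -2P_k + 18 = -2·(5·(-2)^k + 6) + 18 = -10·(-2)^k − 12 + 18 = 5·(-2)^{k+1} + 6.
This completes the inductive step, so P_n = 5·(-2)^n + 6 for all n ≥ 1.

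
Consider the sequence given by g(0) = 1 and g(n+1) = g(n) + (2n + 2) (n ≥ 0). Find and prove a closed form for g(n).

Claim: g(n) = n^2 + n + 1.

Base case: g(0) = 1, and 0^2 + 0 + 1 = 1.
Assume g(m) = m^2 + m + 1.
Then g(m+1) = g(m) + (2m + 2) = (m^2 + m + 1) + (2m + 2) = m^2 + 3m + 3,
and (m+1)^2 + (m+1) + 1 = m^2 + 3m + 3.
This completes the inductive step, so g(n) = n^2 + n + 1 for all n ≥ 0.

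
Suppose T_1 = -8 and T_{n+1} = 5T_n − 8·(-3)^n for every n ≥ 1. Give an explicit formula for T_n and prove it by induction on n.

Claim: T_n = -5^n + (-3)^n.

Base case: T_1 = -8, and -5^1 + (-3)^1 = -5 − 3 = -8.
Assume T_j = -5^j + (-3)^j for some j ≥ 1.
Then T_{j+1} = 5T_j − 8·(-3)^j = 5·(-5^j + (-3)^j) − 8·(-3)^j = -5^{j+1} + 5·(-3)^j − 8·(-3)^j = -5^{j+1} − 3·(-3)^j = -5^{j+1} + (-3)^{j+1}.
Hence T_n = -5^n + (-3)^n for every n ≥ 1, by induction.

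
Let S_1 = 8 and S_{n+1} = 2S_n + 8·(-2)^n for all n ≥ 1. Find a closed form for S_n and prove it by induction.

Claim: S_n = 2·2^n − 2·(-2)^n.

Base case: S_1 = 8, and 2·2^1 − 2·(-2)^1 = 4 + 4 = 8.
Assume S_m = 2·2^m − 2·(-2)^m for some m ≥ 1.
Then S_{m+1} = 2S_m + 8·(-2)^m = 2·(2·2^m − 2·(-2)^m) + 8·(-2)^m = 2·2^{m+1} − 4·(-2)^m + 8·(-2)^m = 2·2^{m+1} + 4·(-2)^m = 2·2^{m+1} − 2·(-2)^{m+1}.
Hence S_n = 2·2^n − 2·(-2)^n for every n ≥ 1, by induction.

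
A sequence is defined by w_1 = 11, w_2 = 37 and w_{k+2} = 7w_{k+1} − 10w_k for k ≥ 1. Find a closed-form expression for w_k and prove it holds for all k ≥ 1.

Claim: w_k = 3·2^k + 5^k.

Base cases: w_1 = 11 and 3·2^1 + 5^1 = 11; w_2 = 37 and 3·2^2 + 5^2 = 37.
Assume w_i = 3·2^i + 5^i for all 1 ≤ i ≤ j, where j ≥ 2.
Then w_{j+1} = 7w_j − 10w_{j−1} = 7·(3·2^j + 5^j) − 10·(3·2^{j−1} + 5^{j−1}) = 3·(7·2 − 10)2^{j−1} + (7·5 − 10)5^{j−1} = 12·2^{j−1} + 25·5^{j−1} = 3·2^{j+1} + 5^{j+1}.
By strong induction, w_k = 3·2^k + 5^k for all k ≥ 1.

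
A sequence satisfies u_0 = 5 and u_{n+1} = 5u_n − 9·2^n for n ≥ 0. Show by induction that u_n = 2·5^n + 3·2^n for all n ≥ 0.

Base case: u_0 = 5, and 2·5^0 + 3·2^0 = 2 + 3 = 5.
Assume u_j = 2·5^j + 3·2^j for some j ≥ 0.
Then u_{j+1} = 5u_j − 9·2^j = 5·(2·5^j + 3·2^j) − 9·2^j = 2·5^{j+1} + 15·2^j − 9·2^j = 2·5^{j+1} + 6·2^j = 2·5^{j+1} + 3·2^{j+1}.
This completes the inductive step, so u_n = 2·5^n + 3·2^n for all n ≥ 0.

u_n = 2·5^n + 3·2^n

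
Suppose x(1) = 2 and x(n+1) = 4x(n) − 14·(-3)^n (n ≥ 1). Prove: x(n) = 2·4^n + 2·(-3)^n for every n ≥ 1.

Base case: x(1) = 2, and 2·4^1 + 2·(-3)^1 = 8 − 6 = 2.
Assume x(m) = 2·4^m + 2·(-3)^m for some m ≥ 1.
Then x(m+1) = 4x(m) − 14·(-3)^m = 4·(2·4^m + 2·(-3)^m) − 14·(-3)^m = 2·4^{m+1} + 8·(-3)^m − 14·(-3)^m = 2·4^{m+1} − 6·(-3)^m = 2·4^{m+1} + 2·(-3)^{m+1}.
Hence x(n) = 2·4^n + 2·(-3)^n for every n ≥ 1, by induction.

x(n) = 2·4^n + 2·(-3)^n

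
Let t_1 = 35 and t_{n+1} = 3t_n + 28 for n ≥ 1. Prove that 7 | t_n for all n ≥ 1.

Base case: t_1 = 35 = 7·5, so 7 | t_1.
Assume 7 | t_r, so t_r = 7s for some integer s.
Then t_{r+1} = 3t_r + 28 = 3·(7s) + 28 = 7(3s + 4), so 7 | t_{r+1}.
This completes the inductive step, so 7 | t_n for all n ≥ 1.

7 | t_n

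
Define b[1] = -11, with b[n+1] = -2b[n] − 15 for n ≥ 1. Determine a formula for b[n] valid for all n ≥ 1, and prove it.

Claim: b[n] = 3·(-2)^n − 5.

Base case: b[1] = -11, and 3·(-2)^1 − 5 = -6 − 5 = -11.
Assume b[m] = 3·(-2)^m − 5 for some m ≥ 1.
Then b[m+1] = -2b[m] − 15 = -2·(3·(-2)^m − 5) − 15 = -6·(-2)^m + 10 − 15 = 3·(-2)^{m+1} − 5.
By induction, b[n] = 3·(-2)^n − 5 for all n ≥ 1.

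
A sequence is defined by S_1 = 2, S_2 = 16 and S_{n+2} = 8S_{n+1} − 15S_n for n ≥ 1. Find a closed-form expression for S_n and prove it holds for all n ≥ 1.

Claim: S_n = 5^n − 3^n.

Base cases: S_1 = 2 and 5^1 − 3^1 = 2; S_2 = 16 and 5^2 − 3^2 = 16.
Assume S_i = 5^i − 3^i for all 1 ≤ i ≤ j, where j ≥ 2.
Then S_{j+1} = 8S_j − 15S_{j−1} = 8·(5^j − 3^j) − 15·(5^{j−1} − 3^{j−1}) = (8·5 − 15)5^{j−1} − (8·3 − 15)3^{j−1} = 25·5^{j−1} − 9·3^{j−1} = 5^{j+1} − 3^{j+1}.
By strong induction, S_n = 5^n − 3^n for all n ≥ 1.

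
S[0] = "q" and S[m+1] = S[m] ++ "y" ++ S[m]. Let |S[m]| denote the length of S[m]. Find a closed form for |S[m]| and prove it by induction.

Claim: |S[m]| = 2^{m+1} − 1.

Base case: |S[0]| = 1, and 2^{0+1} − 1 = 1.
Assume |S[r]| = 2^{r+1} − 1.
Then |S[r+1]| = |S[r]| + 1 + |S[r]| = 2|S[r]| + 1 = 2(2^{r+1} − 1) + 1 = 2^{r+2} − 2 + 1 = 2^{r+2} − 1.
By induction, |S[m]| = 2^{m+1} − 1 for all m ≥ 0.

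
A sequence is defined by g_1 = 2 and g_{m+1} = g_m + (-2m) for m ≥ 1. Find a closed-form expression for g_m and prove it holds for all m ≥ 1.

Claim: g_m = -m^2 + m + 2.

Base case: g_1 = 2, and -1^2 + 1 + 2 = 2.
Assume g_r = -r^2 + r + 2.
Then g_{r+1} = g_r + (-2r) = (-r^2 + r + 2) + (-2r) = -r^2 − r + 2,
and -(r+1)^2 + (r+1) + 2 = -r^2 − r + 2.
By induction, g_m = -m^2 + m + 2 for all m ≥ 1.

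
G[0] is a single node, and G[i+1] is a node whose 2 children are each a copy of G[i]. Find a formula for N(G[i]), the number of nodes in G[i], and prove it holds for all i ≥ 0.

Claim: N(G[i]) = 2^{i+1} − 1.

Base case: N(G[0]) = 1, and 2^{0+1} − 1 = 1.
Assume N(G[j]) = 2^{j+1} − 1.
Then N(G[j+1]) = 1 + 2N(G[j]) = 1 + 2(2^{j+1} − 1) = 2^{j+2} − 2 + 1 = 2^{j+2} − 1.
By induction, N(G[i]) = 2^{i+1} − 1 for all i ≥ 0.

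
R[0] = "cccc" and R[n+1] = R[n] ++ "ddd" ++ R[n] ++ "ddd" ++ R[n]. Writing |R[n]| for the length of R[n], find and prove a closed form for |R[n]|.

Claim: |R[n]| = 7·3^n − 3.

Base case: |R[0]| = 4, and 7·3^0 − 3 = 4.
Assume |R[j]| = 7·3^j − 3.
Then |R[j+1]| = 3|R[j]| + 6 = 3(7·3^j − 3) + 6 = 7·3^{j+1} − 9 + 6 = 7·3^{j+1} − 3.
So the formula holds for j+1, and by induction |R[n]| = 7·3^n − 3 for all n ≥ 0.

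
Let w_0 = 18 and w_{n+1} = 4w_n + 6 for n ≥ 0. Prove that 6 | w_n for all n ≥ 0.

Base case: w_0 = 18 = 6·3, so 6 | w_0.
Assume 6 | w_j, so w_j = 6t for some integer t.
Then w_{j+1} = 4w_j + 6 = 4·(6t) + 6 = 6(4t + 1), so 6 | w_{j+1}.
By induction, 6 | w_n for all n ≥ 0.

6 | w_n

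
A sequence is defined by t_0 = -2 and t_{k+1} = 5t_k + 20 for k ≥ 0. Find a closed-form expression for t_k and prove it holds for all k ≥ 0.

Claim: t_k = 3·5^k − 5.

Base case: t_0 = -2, and 3·5^0 − 5 = 3 − 5 = -2.
Assume t_r = 3·5^r − 5 for some r ≥ 0.
Then t_{r+1} = 5t_r + 20 = 5·(3·5^r − 5) + 20 = 15·5^r − 25 + 20 = 3·5^{r+1} − 5.
By induction, t_k = 3·5^k − 5 for all k ≥ 0.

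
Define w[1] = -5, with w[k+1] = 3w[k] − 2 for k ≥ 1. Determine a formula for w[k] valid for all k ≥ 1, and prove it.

Claim: w[k] = -2·3^k + 1.

Base case: w[1] = -5, and -2·3^1 + 1 = -6 + 1 = -5.
Assume w[j] = -2·3^j + 1 for some j ≥ 1.
Then w[j+1] = 3w[j] − 2 = 3·(-2·3^j + 1) − 2 = -6·3^j + 3 − 2 = -2·3^{j+1} + 1.
This completes the inductive step, so w[k] = -2·3^k + 1 for all k ≥ 1.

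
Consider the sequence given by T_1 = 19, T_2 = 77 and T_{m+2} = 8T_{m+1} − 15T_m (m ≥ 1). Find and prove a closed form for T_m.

Claim: T_m = 3·3^m + 2·5^m.

Base cases: T_1 = 19 and 3·3^1 + 2·5^1 = 19; T_2 = 77 and 3·3^2 + 2·5^2 = 77.
Assume T_i = 3·3^i + 2·5^i for all 1 ≤ i ≤ j, where j ≥ 2.
Then T_{j+1} = 8T_j − 15T_{j−1} = 8·(3·3^j + 2·5^j) − 15·(3·3^{j−1} + 2·5^{j−1}) = 3·(8·3 − 15)3^{j−1} + 2·(8·5 − 15)5^{j−1} = 27·3^{j−1} + 50·5^{j−1} = 3·3^{j+1} + 2·5^{j+1}.
So the formula holds for j+1, and by strong induction T_m = 3·3^m + 2·5^m for all m ≥ 1.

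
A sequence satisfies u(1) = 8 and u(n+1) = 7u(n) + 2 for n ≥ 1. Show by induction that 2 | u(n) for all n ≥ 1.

Base case: u(1) = 8 = 2·4, so 2 | u(1).
Assume 2 | u(j), so u(j) = 2t for some integer t.
Then u(j+1) = 7u(j) + 2 = 7·(2t) + 2 = 2(7t + 1), so 2 | u(j+1).
This completes the inductive step, so 2 | u(n) for all n ≥ 1.

2 | u(n)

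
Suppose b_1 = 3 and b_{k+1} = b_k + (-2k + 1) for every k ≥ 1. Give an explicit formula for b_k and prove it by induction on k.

Claim: b_k = -k^2 + 2k + 2.

Base case: b_1 = 3, and -1^2 + 2·1 + 2 = 3.
Assume b_j = -j^2 + 2j + 2.
Then b_{j+1} = b_j + (-2j + 1) = (-j^2 + 2j + 2) + (-2j + 1) = -j^2 + 3,
and -(j+1)^2 + 2·(j+1) + 2 = -j^2 + 3.
By induction, b_k = -k^2 + 2k + 2 for all k ≥ 1.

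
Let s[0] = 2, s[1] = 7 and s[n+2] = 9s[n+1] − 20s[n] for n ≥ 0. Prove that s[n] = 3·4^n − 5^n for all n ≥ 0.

Base cases: s[0] = 2 and 3·4^0 − 5^0 = 2; s[1] = 7 and 3·4^1 − 5^1 = 7.
Assume s[i] = 3·4^i − 5^i for all 0 ≤ i ≤ j, where j ≥ 1.
Then s[j+1] = 9s[j] − 20s[j−1] = 9·(3·4^j − 5^j) − 20·(3·4^{j−1} − 5^{j−1}) = 3·(9·4 − 20)4^{j−1} − (9·5 − 20)5^{j−1} = 48·4^{j−1} − 25·5^{j−1} = 3·4^{j+1} − 5^{j+1}.
So the formula holds for j+1, and by strong induction s[n] = 3·4^n − 5^n for all n ≥ 0.

s[n] = 3·4^n − 5^n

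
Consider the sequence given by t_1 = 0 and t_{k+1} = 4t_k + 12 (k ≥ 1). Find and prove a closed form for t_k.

Claim: t_k = 4^k − 4.

Base case: t_1 = 0, and 4^1 − 4 = 4 − 4 = 0.
Assume t_j = 4^j − 4 for some j ≥ 1.
Then t_{j+1} = 4t_j + 12 = 4·(4^j − 4) + 12 = 4^{j+1} − 16 + 12 = 4^{j+1} − 4.
So the formula holds for j+1, and by induction t_k = 4^k − 4 for all k ≥ 1.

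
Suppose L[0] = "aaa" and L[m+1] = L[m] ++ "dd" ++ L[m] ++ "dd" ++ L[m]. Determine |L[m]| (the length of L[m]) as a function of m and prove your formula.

Claim: |L[m]| = 5·3^m − 2.

Base case: |L[0]| = 3, and 5·3^0 − 2 = 3.
Assume |L[k]| = 5·3^k − 2.
Then |L[k+1]| = 3|L[k]| + 4 = 3(5·3^k − 2) + 4 = 5·3^{k+1} − 6 + 4 = 5·3^{k+1} − 2.
This completes the inductive step, so |L[m]| = 5·3^m − 2 for all m ≥ 0.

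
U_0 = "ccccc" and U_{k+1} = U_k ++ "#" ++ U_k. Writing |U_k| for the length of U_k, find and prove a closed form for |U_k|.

Claim: |U_k| = 6·2^k − 1.

Base case: |U_0| = 5, and 6·2^0 − 1 = 5.
Assume |U_j| = 6·2^j − 1.
Then |U_{j+1}| = |U_j| + 1 + |U_j| = 2|U_j| + 1 = 2(6·2^j − 1) + 1 = 6·2^{j+1} − 2 + 1 = 6·2^{j+1} − 1.
So the formula holds for j+1, and by induction |U_k| = 6·2^k − 1 for all k ≥ 0.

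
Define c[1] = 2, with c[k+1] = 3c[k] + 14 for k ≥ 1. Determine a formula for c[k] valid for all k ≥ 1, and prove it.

Claim: c[k] = 3^{k+1} − 7.

Base case: c[1] = 2, and 3^{1+1} − 7 = 9 − 7 = 2.
Assume c[j] = 3^{j+1} − 7 for some j ≥ 1.
Then c[j+1] = 3c[j] + 14 = 3·(3^{j+1} − 7) + 14 = 3^{j+2} − 21 + 14 = 3^{j+2} − 7.
Hence c[k] = 3^{k+1} − 7 for every k ≥ 1, by induction.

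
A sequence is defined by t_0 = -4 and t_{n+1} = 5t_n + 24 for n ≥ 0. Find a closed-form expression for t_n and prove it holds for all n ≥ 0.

Claim: t_n = 2·5^n − 6.

Base case: t_0 = -4, and 2·5^0 − 6 = 2 − 6 = -4.
Assume t_r = 2·5^r − 6 for some r ≥ 0.
Then t_{r+1} = 5t_r + 24 = 5·(2·5^r − 6) + 24 = 10·5^r − 30 + 24 = 2·5^{r+1} − 6.
By induction, t_n = 2·5^n − 6 for all n ≥ 0.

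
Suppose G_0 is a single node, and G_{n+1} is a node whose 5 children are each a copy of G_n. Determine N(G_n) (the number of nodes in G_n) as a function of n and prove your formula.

Claim: N(G_n) = (5^{n+1} − 1)/4.

Base case: N(G_0) = 1, and (5^{0+1} − 1)/4 = 1.
Assume N(G_m) = (5^{m+1} − 1)/4.
Then N(G_{m+1}) = 1 + 5N(G_m) = 1 + 5·(5^{m+1} − 1)/4 = 1 + (5^{m+2} − 5)/4 = (4 + 5^{m+2} − 5)/4 = (5^{m+2} − 1)/4.
By induction, N(G_n) = (5^{n+1} − 1)/4 for all n ≥ 0.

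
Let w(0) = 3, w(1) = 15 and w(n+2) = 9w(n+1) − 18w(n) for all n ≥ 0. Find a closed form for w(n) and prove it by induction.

Claim: w(n) = 2·6^n + 3^n.

Base cases: w(0) = 3 and 2·6^0 + 3^0 = 3; w(1) = 15 and 2·6^1 + 3^1 = 15.
Assume w(j) = 2·6^j + 3^j for all 0 ≤ j ≤ m, where m ≥ 1.
Then w(m+1) = 9w(m) − 18w(m−1) = 9·(2·6^m + 3^m) − 18·(2·6^{m−1} + 3^{m−1}) = 2·(9·6 − 18)6^{m−1} + (9·3 − 18)3^{m−1} = 72·6^{m−1} + 9·3^{m−1} = 2·6^{m+1} + 3^{m+1}.
So the formula holds for m+1, and by strong induction w(n) = 2·6^n + 3^n for all n ≥ 0.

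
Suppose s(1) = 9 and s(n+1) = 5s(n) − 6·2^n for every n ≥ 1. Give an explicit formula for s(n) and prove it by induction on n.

Claim: s(n) = 5^n + 2·2^n.

Base case: s(1) = 9, and 5^1 + 2·2^1 = 5 + 4 = 9.
Assume s(k) = 5^k + 2·2^k for some k ≥ 1.
Then s(k+1) = 5s(k) − 6·2^k = 5·(5^k + 2·2^k) − 6·2^k = 5^{k+1} + 10·2^k − 6·2^k = 5^{k+1} + 4·2^k = 5^{k+1} + 2·2^{k+1}.
So the formula holds for k+1, and by induction s(n) = 5^n + 2·2^n for all n ≥ 1.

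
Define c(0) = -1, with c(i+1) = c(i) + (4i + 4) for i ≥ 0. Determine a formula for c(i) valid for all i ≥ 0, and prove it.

Claim: c(i) = 2i^2 + 2i − 1.

Base case: c(0) = -1, and 2·0^2 + 2·0 − 1 = -1.
Assume c(m) = 2m^2 + 2m − 1.
Then c(m+1) = c(m) + (4m + 4) = (2m^2 + 2m − 1) + (4m + 4) = 2m^2 + 6m + 3,
and 2·(m+1)^2 + 2·(m+1) − 1 = 2m^2 + 6m + 3.
This completes the inductive step, so c(i) = 2i^2 + 2i − 1 for all i ≥ 0.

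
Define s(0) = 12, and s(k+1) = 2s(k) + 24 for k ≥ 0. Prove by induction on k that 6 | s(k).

Base case: s(0) = 12 = 6·2, so 6 | s(0).
Assume 6 | s(r), so s(r) = 6t for some integer t.
Then s(r+1) = 2s(r) + 24 = 2·(6t) + 24 = 6(2t + 4), so 6 | s(r+1).
By induction, 6 | s(k) for all k ≥ 0.

6 | s(k)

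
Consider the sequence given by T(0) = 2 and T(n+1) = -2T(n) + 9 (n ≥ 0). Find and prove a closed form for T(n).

Claim: T(n) = -(-2)^n + 3.

Base case: T(0) = 2, and -(-2)^0 + 3 = -1 + 3 = 2.
Assume T(r) = -(-2)^r + 3 for some r ≥ 0.
Then T(r+1) = -2T(r) + 9 = -2·(-(-2)^r + 3) + 9 = 2·(-2)^r − 6 + 9 = -(-2)^{r+1} + 3.
By induction, T(n) = -(-2)^n + 3 for all n ≥ 0.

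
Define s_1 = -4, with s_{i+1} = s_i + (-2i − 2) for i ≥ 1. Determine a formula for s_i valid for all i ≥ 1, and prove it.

Claim: s_i = -i^2 − i − 2.

Base case: s_1 = -4, and -1^2 − 1 − 2 = -4.
Assume s_k = -k^2 − k − 2.
Then s_{k+1} = s_k + (-2k − 2) = (-k^2 − k − 2) + (-2k − 2) = -k^2 − 3k − 4,
and -(k+1)^2 − (k+1) − 2 = -k^2 − 3k − 4.
This completes the inductive step, so s_i = -i^2 − i − 2 for all i ≥ 1.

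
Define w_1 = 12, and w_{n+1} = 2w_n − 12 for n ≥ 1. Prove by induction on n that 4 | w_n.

Base case: w_1 = 12 = 4·3, so 4 | w_1.
Assume 4 | w_j, so w_j = 4t for some integer t.
Then w_{j+1} = 2w_j − 12 = 2·(4t) − 12 = 4(2t − 3), so 4 | w_{j+1}.
Hence 4 | w_n for every n ≥ 1, by induction.

4 | w_n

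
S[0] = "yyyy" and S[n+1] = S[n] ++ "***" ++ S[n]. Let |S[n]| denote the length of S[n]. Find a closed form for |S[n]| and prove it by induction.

Claim: |S[n]| = 7·2^n − 3.

Base case: |S[0]| = 4, and 7·2^0 − 3 = 4.
Assume |S[r]| = 7·2^r − 3.
Then |S[r+1]| = |S[r]| + 3 + |S[r]| = 2|S[r]| + 3 = 2(7·2^r − 3) + 3 = 7·2^{r+1} − 6 + 3 = 7·2^{r+1} − 3.
So the formula holds for r+1, and by induction |S[n]| = 7·2^n − 3 for all n ≥ 0.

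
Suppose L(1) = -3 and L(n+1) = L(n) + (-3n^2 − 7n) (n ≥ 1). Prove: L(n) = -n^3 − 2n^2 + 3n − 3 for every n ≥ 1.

Base case: L(1) = -3, and -1^3 − 2·1^2 + 3·1 − 3 = -3.
Assume L(j) = -j^3 − 2j^2 + 3j − 3.
Then L(j+1) = L(j) + (-3j^2 − 7j) = (-j^3 − 2j^2 + 3j − 3) + (-3j^2 − 7j) = -j^3 − 5j^2 − 4j − 3,
and -(j+1)^3 − 2·(j+1)^2 + 3·(j+1) − 3 = -j^3 − 5j^2 − 4j − 3.
By induction, L(n) = -n^3 − 2n^2 + 3n − 3 for all n ≥ 1.

L(n) = -n^3 − 2n^2 + 3n − 3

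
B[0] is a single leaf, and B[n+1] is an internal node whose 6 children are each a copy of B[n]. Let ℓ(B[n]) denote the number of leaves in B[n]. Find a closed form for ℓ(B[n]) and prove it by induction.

Claim: ℓ(B[n]) = 6^n.

Base case: ℓ(B[0]) = 1, and 6^0 = 1.
Assume ℓ(B[j]) = 6^j.
Then ℓ(B[j+1]) = 6·ℓ(B[j]) = 6·6^j = 6^{j+1}.
By induction, ℓ(B[n]) = 6^n for all n ≥ 0.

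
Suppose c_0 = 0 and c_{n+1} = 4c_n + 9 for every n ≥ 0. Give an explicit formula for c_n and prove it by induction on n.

Claim: c_n = 3·4^n − 3.

Base case: c_0 = 0, and 3·4^0 − 3 = 3 − 3 = 0.
Assume c_r = 3·4^r − 3 for some r ≥ 0.
Then c_{r+1} = 4c_r + 9 = 4·(3·4^r − 3) + 9 = 12·4^r − 12 + 9 = 3·4^{r+1} − 3.
By induction, c_n = 3·4^n − 3 for all n ≥ 0.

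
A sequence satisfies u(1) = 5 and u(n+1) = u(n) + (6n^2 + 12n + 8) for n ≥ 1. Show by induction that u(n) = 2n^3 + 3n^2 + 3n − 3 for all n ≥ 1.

Base case: u(1) = 5, and 2·1^3 + 3·1^2 + 3·1 − 3 = 5.
Assume u(m) = 2m^3 + 3m^2 + 3m − 3.
Then u(m+1) = u(m) + (6m^2 + 12m + 8) = (2m^3 + 3m^2 + 3m − 3) + (6m^2 + 12m + 8) = 2m^3 + 9m^2 + 15m + 5,
and 2·(m+1)^3 + 3·(m+1)^2 + 3·(m+1) − 3 = 2m^3 + 9m^2 + 15m + 5.
Hence u(n) = 2n^3 + 3n^2 + 3n − 3 for every n ≥ 1, by induction.

u(n) = 2n^3 + 3n^2 + 3n − 3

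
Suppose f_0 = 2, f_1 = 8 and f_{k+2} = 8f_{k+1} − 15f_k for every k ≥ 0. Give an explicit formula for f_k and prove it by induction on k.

Claim: f_k = 5^k + 3^k.

Base cases: f_0 = 2 and 5^0 + 3^0 = 2; f_1 = 8 and 5^1 + 3^1 = 8.
Assume f_i = 5^i + 3^i for all 0 ≤ i ≤ j, where j ≥ 1.
Then f_{j+1} = 8f_j − 15f_{j−1} = 8·(5^j + 3^j) − 15·(5^{j−1} + 3^{j−1}) = (8·5 − 15)5^{j−1} + (8·3 − 15)3^{j−1} = 25·5^{j−1} + 9·3^{j−1} = 5^{j+1} + 3^{j+1}.
This completes the inductive step, so f_k = 5^k + 3^k for all k ≥ 0.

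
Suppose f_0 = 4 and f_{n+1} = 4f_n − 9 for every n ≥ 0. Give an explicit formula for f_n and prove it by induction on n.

Claim: f_n = 4^n + 3.

Base case: f_0 = 4, and 4^0 + 3 = 1 + 3 = 4.
Assume f_m = 4^m + 3 for some m ≥ 0.
Then f_{m+1} = 4f_m − 9 = 4·(4^m + 3) − 9 = 4^{m+1} + 12 − 9 = 4^{m+1} + 3.
By induction, f_n = 4^n + 3 for all n ≥ 0.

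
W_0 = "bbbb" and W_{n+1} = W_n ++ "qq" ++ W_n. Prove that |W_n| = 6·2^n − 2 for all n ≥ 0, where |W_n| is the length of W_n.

Base case: |W_0| = 4, and 6·2^0 − 2 = 4.
Assume |W_j| = 6·2^j − 2.
Then |W_{j+1}| = |W_j| + 2 + |W_j| = 2|W_j| + 2 = 2(6·2^j − 2) + 2 = 6·2^{j+1} − 4 + 2 = 6·2^{j+1} − 2.
This completes the inductive step, so |W_n| = 6·2^n − 2 for all n ≥ 0.

|W_n| = 6·2^n − 2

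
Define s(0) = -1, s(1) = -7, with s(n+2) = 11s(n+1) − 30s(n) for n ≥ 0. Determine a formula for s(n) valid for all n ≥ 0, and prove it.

Claim: s(n) = 5^n − 2·6^n.

Base cases: s(0) = -1 and 5^0 − 2·6^0 = -1; s(1) = -7 and 5^1 − 2·6^1 = -7.
Assume s(i) = 5^i − 2·6^i for all 0 ≤ i ≤ j, where j ≥ 1.
Then s(j+1) = 11s(j) − 30s(j−1) = 11·(5^j − 2·6^j) − 30·(5^{j−1} − 2·6^{j−1}) = (11·5 − 30)5^{j−1} − 2·(11·6 − 30)6^{j−1} = 25·5^{j−1} − 72·6^{j−1} = 5^{j+1} − 2·6^{j+1}.
Hence s(n) = 5^n − 2·6^n for every n ≥ 0, by strong induction.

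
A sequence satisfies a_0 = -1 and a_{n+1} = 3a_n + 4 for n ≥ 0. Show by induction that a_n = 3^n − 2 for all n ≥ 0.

Base case: a_0 = -1, and 3^0 − 2 = 1 − 2 = -1.
Assume a_r = 3^r − 2 for some r ≥ 0.
Then a_{r+1} = 3a_r + 4 = 3·(3^r − 2) + 4 = 3^{r+1} − 6 + 4 = 3^{r+1} − 2.
So the formula holds for r+1, and by induction a_n = 3^n − 2 for all n ≥ 0.

a_n = 3^n − 2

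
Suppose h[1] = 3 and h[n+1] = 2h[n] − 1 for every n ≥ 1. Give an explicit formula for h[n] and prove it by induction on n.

Claim: h[n] = 2^n + 1.

Base case: h[1] = 3, and 2^1 + 1 = 2 + 1 = 3.
Assume h[r] = 2^r + 1 for some r ≥ 1.
Then h[r+1] = 2h[r] − 1 = 2·(2^r + 1) − 1 = 2^{r+1} + 2 − 1 = 2^{r+1} + 1.
Hence h[n] = 2^n + 1 for every n ≥ 1, by induction.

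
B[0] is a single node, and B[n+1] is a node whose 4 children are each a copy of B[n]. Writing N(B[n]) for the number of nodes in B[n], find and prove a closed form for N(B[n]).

Claim: N(B[n]) = (4^{n+1} − 1)/3.

Base case: N(B[0]) = 1, and (4^{0+1} − 1)/3 = 1.
Assume N(B[r]) = (4^{r+1} − 1)/3.
Then N(B[r+1]) = 1 + 4N(B[r]) = 1 + 4·(4^{r+1} − 1)/3 = 1 + (4^{r+2} − 4)/3 = (3 + 4^{r+2} − 4)/3 = (4^{r+2} − 1)/3.
So the formula holds for r+1, and by induction N(B[n]) = (4^{n+1} − 1)/3 for all n ≥ 0.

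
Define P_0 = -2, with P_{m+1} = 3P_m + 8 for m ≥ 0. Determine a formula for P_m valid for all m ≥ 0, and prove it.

Claim: P_m = 2·3^m − 4.

Base case: P_0 = -2, and 2·3^0 − 4 = 2 − 4 = -2.
Assume P_r = 2·3^r − 4 for some r ≥ 0.
Then P_{r+1} = 3P_r + 8 = 3·(2·3^r − 4) + 8 = 6·3^r − 12 + 8 = 2·3^{r+1} − 4.
Hence P_m = 2·3^m − 4 for every m ≥ 0, by induction.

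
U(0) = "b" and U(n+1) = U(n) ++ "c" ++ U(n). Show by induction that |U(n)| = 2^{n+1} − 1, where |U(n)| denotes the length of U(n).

Base case: |U(0)| = 1, and 2^{0+1} − 1 = 1.
Assume |U(r)| = 2^{r+1} − 1.
Then |U(r+1)| = |U(r)| + 1 + |U(r)| = 2|U(r)| + 1 = 2(2^{r+1} − 1) + 1 = 2^{r+2} − 2 + 1 = 2^{r+2} − 1.
By induction, |U(n)| = 2^{n+1} − 1 for all n ≥ 0.

|U(n)| = 2^{n+1} − 1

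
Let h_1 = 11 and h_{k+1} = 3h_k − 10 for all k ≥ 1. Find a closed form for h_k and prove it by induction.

Claim: h_k = 2·3^k + 5.

Base case: h_1 = 11, and 2·3^1 + 5 = 6 + 5 = 11.
Assume h_r = 2·3^r + 5 for some r ≥ 1.
Then h_{r+1} = 3h_r − 10 = 3·(2·3^r + 5) − 10 = 6·3^r + 15 − 10 = 2·3^{r+1} + 5.
Hence h_k = 2·3^k + 5 for every k ≥ 1, by induction.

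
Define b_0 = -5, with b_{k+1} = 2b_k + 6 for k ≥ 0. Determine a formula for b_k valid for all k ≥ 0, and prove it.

Claim: b_k = 2^k − 6.

Base case: b_0 = -5, and 2^0 − 6 = 1 − 6 = -5.
Assume b_r = 2^r − 6 for some r ≥ 0.
Then b_{r+1} = 2b_r + 6 = 2·(2^r − 6) + 6 = 2^{r+1} − 12 + 6 = 2^{r+1} − 6.
Hence b_k = 2^k − 6 for every k ≥ 0, by induction.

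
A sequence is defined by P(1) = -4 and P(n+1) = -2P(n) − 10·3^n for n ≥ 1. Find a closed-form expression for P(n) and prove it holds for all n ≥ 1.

Claim: P(n) = -(-2)^n − 2·3^n.

Base case: P(1) = -4, and -(-2)^1 − 2·3^1 = 2 − 6 = -4.
Assume P(m) = -(-2)^m − 2·3^m for some m ≥ 1.
Then P(m+1) = -2P(m) − 10·3^m = -2·(-(-2)^m − 2·3^m) − 10·3^m = -(-2)^{m+1} + 4·3^m − 10·3^m = -(-2)^{m+1} − 6·3^m = -(-2)^{m+1} − 2·3^{m+1}.
By induction, P(n) = -(-2)^n − 2·3^n for all n ≥ 1.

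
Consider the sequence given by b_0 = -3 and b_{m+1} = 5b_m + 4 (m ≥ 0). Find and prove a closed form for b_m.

Claim: b_m = -2·5^m − 1.

Base case: b_0 = -3, and -2·5^0 − 1 = -2 − 1 = -3.
Assume b_j = -2·5^j − 1 for some j ≥ 0.
Then b_{j+1} = 5b_j + 4 = 5·(-2·5^j − 1) + 4 = -10·5^j − 5 + 4 = -2·5^{j+1} − 1.
Hence b_m = -2·5^m − 1 for every m ≥ 0, by induction.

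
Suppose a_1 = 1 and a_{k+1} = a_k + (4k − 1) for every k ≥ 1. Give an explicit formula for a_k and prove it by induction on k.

Claim: a_k = 2k^2 − 3k + 2.

Base case: a_1 = 1, and 2·1^2 − 3·1 + 2 = 1.
Assume a_m = 2m^2 − 3m + 2.
Then a_{m+1} = a_m + (4m − 1) = (2m^2 − 3m + 2) + (4m − 1) = 2m^2 + m + 1,
and 2·(m+1)^2 − 3·(m+1) + 2 = 2m^2 + m + 1.
This completes the inductive step, so a_k = 2k^2 − 3k + 2 for all k ≥ 1.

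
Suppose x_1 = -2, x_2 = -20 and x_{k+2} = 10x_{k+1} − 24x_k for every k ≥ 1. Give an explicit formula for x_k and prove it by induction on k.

Claim: x_k = -6^k + 4^k.

Base cases: x_1 = -2 and -6^1 + 4^1 = -2; x_2 = -20 and -6^2 + 4^2 = -20.
Assume x_j = -6^j + 4^j for all 1 ≤ j ≤ m, where m ≥ 2.
Then x_{m+1} = 10x_m − 24x_{m−1} = 10·(-6^m + 4^m) − 24·(-6^{m−1} + 4^{m−1}) = -(10·6 − 24)6^{m−1} + (10·4 − 24)4^{m−1} = -36·6^{m−1} + 16·4^{m−1} = -6^{m+1} + 4^{m+1}.
By strong induction, x_k = -6^k + 4^k for all k ≥ 1.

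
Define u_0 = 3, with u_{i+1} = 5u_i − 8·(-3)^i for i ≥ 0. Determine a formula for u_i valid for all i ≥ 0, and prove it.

Claim: u_i = 2·5^i + (-3)^i.

Base case: u_0 = 3, and 2·5^0 + (-3)^0 = 2 + 1 = 3.
Assume u_r = 2·5^r + (-3)^r for some r ≥ 0.
Then u_{r+1} = 5u_r − 8·(-3)^r = 5·(2·5^r + (-3)^r) − 8·(-3)^r = 2·5^{r+1} + 5·(-3)^r − 8·(-3)^r = 2·5^{r+1} − 3·(-3)^r = 2·5^{r+1} + (-3)^{r+1}.
Hence u_i = 2·5^i + (-3)^i for every i ≥ 0, by induction.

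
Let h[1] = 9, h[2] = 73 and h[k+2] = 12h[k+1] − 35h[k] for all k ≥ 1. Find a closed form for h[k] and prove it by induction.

Claim: h[k] = 2·7^k − 5^k.

Base cases: h[1] = 9 and 2·7^1 − 5^1 = 9; h[2] = 73 and 2·7^2 − 5^2 = 73.
Assume h[j] = 2·7^j − 5^j for all 1 ≤ j ≤ m, where m ≥ 2.
Then h[m+1] = 12h[m] − 35h[m−1] = 12·(2·7^m − 5^m) − 35·(2·7^{m−1} − 5^{m−1}) = 2·(12·7 − 35)7^{m−1} − (12·5 − 35)5^{m−1} = 98·7^{m−1} − 25·5^{m−1} = 2·7^{m+1} − 5^{m+1}.
Hence h[k] = 2·7^k − 5^k for every k ≥ 1, by strong induction.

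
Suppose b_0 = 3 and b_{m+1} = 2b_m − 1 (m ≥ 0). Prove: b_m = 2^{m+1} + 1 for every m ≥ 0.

Base case: b_0 = 3, and 2^{0+1} + 1 = 2 + 1 = 3.
Assume b_k = 2^{k+1} + 1 for some k ≥ 0.
Then b_{k+1} = 2b_k − 1 = 2·(2^{k+1} + 1) − 1 = 2^{k+2} + 2 − 1 = 2^{k+2} + 1.
This completes the inductive step, so b_m = 2^{m+1} + 1 for all m ≥ 0.

b_m = 2^{m+1} + 1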